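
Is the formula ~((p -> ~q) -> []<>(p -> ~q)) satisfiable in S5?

1. ~((p -> ~q) -> []<>(p -> ~q)), u
2. p -> ~q, u
3. ~[]<>(p -> ~q), u
4. ~q, u
5. ~<>(p -> ~q), v
6. ~(p -> ~q), u
7. p, u
8. q, u
Accessibility: uRu, uRv, vRu, vRv
Branch closes: q and ~q both at u.
All branches of the tableau close; one closing branch shown above.

Unsatisfiable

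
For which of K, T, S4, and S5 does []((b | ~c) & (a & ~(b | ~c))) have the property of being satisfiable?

K-tableau for the formula:
1. []((b | ~c) & (a & ~(b | ~c))), w0
Complete open branch: satisfiable in K.
T-tableau for the formula:
1. []((b | ~c) & (a & ~(b | ~c))), w0
2. (b | ~c) & (a & ~(b | ~c)), w0   [[]-rule on 1 via w0Rw0]
3. b | ~c, w0   [&-rule on 2]
4. a & ~(b | ~c), w0   [&-rule on 2]
5. a, w0   [&-rule on 4]
6. ~(b | ~c), w0   [&-rule on 4]
7. ~b, w0   [~|-rule on 6]
8. c, w0   [~|-rule on 6]
9. ~c, w0   [|-rule on 3 (branches; this branch)]
Accessibility: w0Rw0
Branch closes: c and ~c both at w0.
Every branch closes (one shown): unsatisfiable in T, hence also in S4, S5 (every S4/S5-frame is a T-frame).

K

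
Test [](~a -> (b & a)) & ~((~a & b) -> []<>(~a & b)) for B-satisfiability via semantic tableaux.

Unsatisfiable

1. [](~a -> (b & a)) & ~((~a & b) -> []<>(~a & b)), u
2. [](~a -> (b & a)), u
3. ~((~a & b) -> []<>(~a & b)), u
4. ~a & b, u
5. ~[]<>(~a & b), u
6. ~a, u
7. b, u
8. ~a -> (b & a), u
9. b & a, u
10. a, u
Accessibility: uRu
Branch closes: a and ~a both at u.
Every branch closes; the branch above is one of them.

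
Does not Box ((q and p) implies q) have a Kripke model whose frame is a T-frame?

Unsatisfiable (every branch closes)

1. not Box ((q and p) implies q), u
2. not ((q and p) implies q), v   [neg-Box-rule on 1: fresh world v, uRv]
3. q and p, v   [neg-implies-rule on 2]
4. not q, v   [neg-implies-rule on 2]
5. q, v   [and-rule on 3]
6. p, v   [and-rule on 3]
Accessibility: uRu, uRv, vRv
Branch closes: q and not q both at v.
All branches of the tableau close; one closing branch shown above.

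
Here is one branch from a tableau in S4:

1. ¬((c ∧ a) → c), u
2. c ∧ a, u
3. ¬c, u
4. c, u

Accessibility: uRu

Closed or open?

Both c and ¬c appear at u.

Yes, closed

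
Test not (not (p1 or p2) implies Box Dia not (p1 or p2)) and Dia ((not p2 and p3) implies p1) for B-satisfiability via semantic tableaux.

1. not (not (p1 or p2) implies Box Dia not (p1 or p2)) and Dia ((not p2 and p3) implies p1), u
2. not (not (p1 or p2) implies Box Dia not (p1 or p2)), u
3. Dia ((not p2 and p3) implies p1), u
4. not (p1 or p2), u
5. not Box Dia not (p1 or p2), u
6. not p1, u
7. not p2, u
8. (not p2 and p3) implies p1, v
9. not (not p2 and p3), v
10. not p3, v
11. not Dia not (p1 or p2), w
12. p1 or p2, u
13. p1 or p2, w
14. p2, u
Accessibility: uRu, uRv, uRw, vRu, vRv, wRu, wRw
Branch closes: p2 and not p2 both at u.
Every branch closes; the branch above is one of them.

Unsatisfiable (every branch closes)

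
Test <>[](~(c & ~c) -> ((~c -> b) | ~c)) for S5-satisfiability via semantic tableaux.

Satisfiable

1. <>[](~(c & ~c) -> ((~c -> b) | ~c)), u
2. [](~(c & ~c) -> ((~c -> b) | ~c)), v   [<>-rule on 1: fresh world v, uRv]
3. ~(c & ~c) -> ((~c -> b) | ~c), u   [[]-rule on 2 via vRu]
4. ~(c & ~c) -> ((~c -> b) | ~c), v   [[]-rule on 2 via vRv]
5. (~c -> b) | ~c, u   [->-rule on 3 (branches; this branch)]
6. (~c -> b) | ~c, v   [->-rule on 4 (branches; this branch)]
7. ~c, u   [|-rule on 5 (branches; this branch)]
8. ~c, v   [|-rule on 6 (branches; this branch)]
Accessibility: uRu, uRv, vRu, vRv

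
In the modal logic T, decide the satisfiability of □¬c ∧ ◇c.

1. □¬c ∧ ◇c, u
2. □¬c, u   [∧-rule on 1]
3. ◇c, u   [∧-rule on 1]
4. ¬c, u   [□-rule on 2 via uRu]
5. c, v   [◇-rule on 3: fresh world v, uRv]
6. ¬c, v   [□-rule on 2 via uRv]
Accessibility: uRu, uRv, vRv
Branch closes: c and ¬c both at v.
All branches of the tableau close; one closing branch shown above.

Unsatisfiable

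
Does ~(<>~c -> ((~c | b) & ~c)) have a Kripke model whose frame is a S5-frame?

1. ~(<>~c -> ((~c | b) & ~c)), 0
2. <>~c, 0
3. ~((~c | b) & ~c), 0
4. c, 0
5. ~c, 1
Accessibility: 0R0, 0R1, 1R0, 1R1

Satisfiable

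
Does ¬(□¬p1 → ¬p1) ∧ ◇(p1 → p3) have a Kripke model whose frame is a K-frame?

Yes, satisfiable

1. ¬(□¬p1 → ¬p1) ∧ ◇(p1 → p3), w0
2. ¬(□¬p1 → ¬p1), w0
3. ◇(p1 → p3), w0
4. □¬p1, w0
5. p1, w0
6. p1 → p3, w1
7. ¬p1, w1
8. p3, w1
Accessibility: w0Rw1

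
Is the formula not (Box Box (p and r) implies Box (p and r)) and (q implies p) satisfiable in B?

1. not (Box Box (p and r) implies Box (p and r)) and (q implies p), u
2. not (Box Box (p and r) implies Box (p and r)), u   [and-rule on 1]
3. q implies p, u   [and-rule on 1]
4. Box Box (p and r), u   [neg-implies-rule on 2]
5. not Box (p and r), u   [neg-implies-rule on 2]
6. Box (p and r), u   [Box-rule on 4 via uRu]
7. p and r, u   [Box-rule on 6 via uRu]
8. p, u   [and-rule on 7]
9. r, u   [and-rule on 7]
10. not (p and r), v   [neg-Box-rule on 5: fresh world v, uRv]
11. Box (p and r), v   [Box-rule on 4 via uRv]
12. p and r, v   [Box-rule on 6 via uRv]
13. p, v   [and-rule on 12]
14. r, v   [and-rule on 12]
15. not r, v   [neg-and-rule on 10 (branches; this branch)]
Accessibility: uRu, uRv, vRu, vRv
Branch closes: r and not r both at v.
(One branch shown.) All branches close.

Unsatisfiable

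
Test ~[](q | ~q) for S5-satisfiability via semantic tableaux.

1. ~[](q | ~q), u
2. ~(q | ~q), v
3. ~q, v
4. q, v
Accessibility: uRu, uRv, vRu, vRv
Branch closes: q and ~q both at v.
(One branch shown.) All branches close.

No, unsatisfiable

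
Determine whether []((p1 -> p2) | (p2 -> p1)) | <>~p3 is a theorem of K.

Tableau for the negation ~([]((p1 -> p2) | (p2 -> p1)) | <>~p3):
1. ~([]((p1 -> p2) | (p2 -> p1)) | <>~p3), w0
2. ~[]((p1 -> p2) | (p2 -> p1)), w0
3. ~<>~p3, w0
4. ~((p1 -> p2) | (p2 -> p1)), w1
5. ~(p1 -> p2), w1
6. ~(p2 -> p1), w1
7. p1, w1
8. ~p2, w1
9. p2, w1
10. ~p1, w1
Accessibility: w0Rw1
Branch closes: p2 and ~p2 both at w1.
All branches of the negation close; one closing branch shown above.

Valid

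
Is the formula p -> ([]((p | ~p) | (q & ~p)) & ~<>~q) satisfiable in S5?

Satisfiable

1. p -> ([]((p | ~p) | (q & ~p)) & ~<>~q), w0
2. []((p | ~p) | (q & ~p)) & ~<>~q, w0
3. []((p | ~p) | (q & ~p)), w0
4. ~<>~q, w0
5. (p | ~p) | (q & ~p), w0
6. q, w0
7. q & ~p, w0
8. ~p, w0
Accessibility: w0Rw0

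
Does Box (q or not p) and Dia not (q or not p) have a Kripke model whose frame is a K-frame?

Unsatisfiable (every branch closes)

1. Box (q or not p) and Dia not (q or not p), 0
2. Box (q or not p), 0
3. Dia not (q or not p), 0
4. not (q or not p), 1
5. not q, 1
6. p, 1
7. q or not p, 1
8. not p, 1
Accessibility: 0R1
Branch closes: p and not p both at 1.
(One branch shown.) All branches close.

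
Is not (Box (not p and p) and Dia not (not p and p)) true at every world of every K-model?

Yes, valid

Tableau for the negation Box (not p and p) and Dia not (not p and p):
1. Box (not p and p) and Dia not (not p and p), u
2. Box (not p and p), u   [and-rule on 1]
3. Dia not (not p and p), u   [and-rule on 1]
4. not (not p and p), v   [Dia-rule on 3: fresh world v, uRv]
5. not p and p, v   [Box-rule on 2 via uRv]
6. not p, v   [and-rule on 5]
7. p, v   [and-rule on 5]
Accessibility: uRv
Branch closes: p and not p both at v.
All branches of the negation close; one closing branch shown above.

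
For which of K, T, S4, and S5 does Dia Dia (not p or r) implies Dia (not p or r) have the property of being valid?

S4, S5

T-tableau for the negation not (Dia Dia (not p or r) implies Dia (not p or r)):
1. not (Dia Dia (not p or r) implies Dia (not p or r)), 0
2. Dia Dia (not p or r), 0
3. not Dia (not p or r), 0
4. not (not p or r), 0
5. p, 0
6. not r, 0
7. Dia (not p or r), 1
8. not (not p or r), 1
9. p, 1
10. not r, 1
11. not p or r, 2
12. r, 2
Accessibility: 0R0, 0R1, 1R1, 1R2, 2R2
Complete open branch: countermodel on a T-frame, so not valid in T, nor in K (the same frame is also a K-frame).
S4-tableau for the negation not (Dia Dia (not p or r) implies Dia (not p or r)):
1. not (Dia Dia (not p or r) implies Dia (not p or r)), 0
2. Dia Dia (not p or r), 0
3. not Dia (not p or r), 0
4. not (not p or r), 0
5. p, 0
6. not r, 0
7. Dia (not p or r), 1
8. not (not p or r), 1
9. p, 1
10. not r, 1
11. not p or r, 2
12. not (not p or r), 2
13. p, 2
14. not r, 2
15. r, 2
Accessibility: 0R0, 0R1, 0R2, 1R1, 1R2, 2R2
Branch closes: r and not r both at 2.
Every branch closes (one shown): valid in S4, hence also in S5 (every theorem of S4 is a theorem of S5).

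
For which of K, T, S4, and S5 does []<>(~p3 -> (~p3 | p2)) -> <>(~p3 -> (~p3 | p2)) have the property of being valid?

T, S4, S5

T-tableau for the negation ~([]<>(~p3 -> (~p3 | p2)) -> <>(~p3 -> (~p3 | p2))):
1. ~([]<>(~p3 -> (~p3 | p2)) -> <>(~p3 -> (~p3 | p2))), u
2. []<>(~p3 -> (~p3 | p2)), u
3. ~<>(~p3 -> (~p3 | p2)), u
4. <>(~p3 -> (~p3 | p2)), u
5. ~(~p3 -> (~p3 | p2)), u
6. ~p3, u
7. ~(~p3 | p2), u
8. p3, u
9. ~p2, u
Accessibility: uRu
Branch closes: p3 and ~p3 both at u.
Every branch closes (one shown): valid in T, hence also in S4, S5 (every theorem of T is a theorem of S4 and S5).
K-tableau for the negation ~([]<>(~p3 -> (~p3 | p2)) -> <>(~p3 -> (~p3 | p2))):
1. ~([]<>(~p3 -> (~p3 | p2)) -> <>(~p3 -> (~p3 | p2))), u
2. []<>(~p3 -> (~p3 | p2)), u
3. ~<>(~p3 -> (~p3 | p2)), u
Complete open branch: countermodel on a K-frame, so not valid in K.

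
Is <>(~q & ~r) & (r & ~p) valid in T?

No, not valid

Tableau for the negation ~(<>(~q & ~r) & (r & ~p)):
1. ~(<>(~q & ~r) & (r & ~p)), u
2. ~(r & ~p), u
3. p, u
Accessibility: uRu
The negation has an open branch (countermodel exists).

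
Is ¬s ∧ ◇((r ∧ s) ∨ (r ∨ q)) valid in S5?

Tableau for the negation ¬(¬s ∧ ◇((r ∧ s) ∨ (r ∨ q))):
1. ¬(¬s ∧ ◇((r ∧ s) ∨ (r ∨ q))), u
2. ¬◇((r ∧ s) ∨ (r ∨ q)), u   [¬∧-rule on 1 (branches; this branch)]
3. ¬((r ∧ s) ∨ (r ∨ q)), u   [¬◇-rule on 2 via uRu]
4. ¬(r ∧ s), u   [¬∨-rule on 3]
5. ¬(r ∨ q), u   [¬∨-rule on 3]
6. ¬r, u   [¬∨-rule on 5]
7. ¬q, u   [¬∨-rule on 5]
8. ¬s, u   [¬∧-rule on 4 (branches; this branch)]
Accessibility: uRu
The negation has an open branch (countermodel exists).

No, not valid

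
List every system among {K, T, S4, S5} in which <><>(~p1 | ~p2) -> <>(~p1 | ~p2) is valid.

T-tableau for the negation ~(<><>(~p1 | ~p2) -> <>(~p1 | ~p2)):
1. ~(<><>(~p1 | ~p2) -> <>(~p1 | ~p2)), u
2. <><>(~p1 | ~p2), u
3. ~<>(~p1 | ~p2), u
4. ~(~p1 | ~p2), u
5. p1, u
6. p2, u
7. <>(~p1 | ~p2), v
8. ~(~p1 | ~p2), v
9. p1, v
10. p2, v
11. ~p1 | ~p2, w
12. ~p2, w
Accessibility: uRu, uRv, vRv, vRw, wRw
Complete open branch: countermodel on a T-frame, so not valid in T, nor in K (the same frame is also a K-frame).
S4-tableau for the negation ~(<><>(~p1 | ~p2) -> <>(~p1 | ~p2)):
1. ~(<><>(~p1 | ~p2) -> <>(~p1 | ~p2)), u
2. <><>(~p1 | ~p2), u
3. ~<>(~p1 | ~p2), u
4. ~(~p1 | ~p2), u
5. p1, u
6. p2, u
7. <>(~p1 | ~p2), v
8. ~(~p1 | ~p2), v
9. p1, v
10. p2, v
11. ~p1 | ~p2, w
12. ~(~p1 | ~p2), w
13. p1, w
14. p2, w
15. ~p2, w
Accessibility: uRu, uRv, uRw, vRv, vRw, wRw
Branch closes: p2 and ~p2 both at w.
Every branch closes (one shown): valid in S4, hence also in S5 (every theorem of S4 is a theorem of S5).

S4, S5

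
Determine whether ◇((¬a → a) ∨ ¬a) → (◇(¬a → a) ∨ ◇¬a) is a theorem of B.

Valid in B

Tableau for the negation ¬(◇((¬a → a) ∨ ¬a) → (◇(¬a → a) ∨ ◇¬a)):
1. ¬(◇((¬a → a) ∨ ¬a) → (◇(¬a → a) ∨ ◇¬a)), 0
2. ◇((¬a → a) ∨ ¬a), 0
3. ¬(◇(¬a → a) ∨ ◇¬a), 0
4. ¬◇(¬a → a), 0
5. ¬◇¬a, 0
6. ¬(¬a → a), 0
7. ¬a, 0
8. a, 0
Accessibility: 0R0
Branch closes: a and ¬a both at 0.
Every branch of the negation's tableau closes; the branch above is one of them.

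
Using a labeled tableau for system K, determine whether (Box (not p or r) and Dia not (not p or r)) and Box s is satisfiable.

1. (Box (not p or r) and Dia not (not p or r)) and Box s, u
2. Box (not p or r) and Dia not (not p or r), u   [and-rule on 1]
3. Box s, u   [and-rule on 1]
4. Box (not p or r), u   [and-rule on 2]
5. Dia not (not p or r), u   [and-rule on 2]
6. not (not p or r), v   [Dia-rule on 5: fresh world v, uRv]
7. p, v   [neg-or-rule on 6]
8. not r, v   [neg-or-rule on 6]
9. s, v   [Box-rule on 3 via uRv]
10. not p or r, v   [Box-rule on 4 via uRv]
11. r, v   [or-rule on 10 (branches; this branch)]
Accessibility: uRv
Branch closes: r and not r both at v.
All branches of the tableau close; one closing branch shown above.

Unsatisfiable (every branch closes)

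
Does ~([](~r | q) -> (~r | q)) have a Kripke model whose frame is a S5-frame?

Unsatisfiable

1. ~([](~r | q) -> (~r | q)), u
2. [](~r | q), u
3. ~(~r | q), u
4. r, u
5. ~q, u
6. ~r | q, u
7. q, u
Accessibility: uRu
Branch closes: q and ~q both at u.
All branches of the tableau close; one closing branch shown above.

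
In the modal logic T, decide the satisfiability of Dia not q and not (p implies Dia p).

Unsatisfiable

1. Dia not q and not (p implies Dia p), w0
2. Dia not q, w0   [and-rule on 1]
3. not (p implies Dia p), w0   [and-rule on 1]
4. p, w0   [neg-implies-rule on 3]
5. not Dia p, w0   [neg-implies-rule on 3]
6. not p, w0   [neg-Dia-rule on 5 via w0Rw0]
Accessibility: w0Rw0
Branch closes: p and not p both at w0.
All branches of the tableau close; one closing branch shown above.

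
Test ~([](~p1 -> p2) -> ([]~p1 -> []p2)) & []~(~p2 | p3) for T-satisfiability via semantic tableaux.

Unsatisfiable

1. ~([](~p1 -> p2) -> ([]~p1 -> []p2)) & []~(~p2 | p3), 0
2. ~([](~p1 -> p2) -> ([]~p1 -> []p2)), 0   [&-rule on 1]
3. []~(~p2 | p3), 0   [&-rule on 1]
4. [](~p1 -> p2), 0   [~->-rule on 2]
5. ~([]~p1 -> []p2), 0   [~->-rule on 2]
6. []~p1, 0   [~->-rule on 5]
7. ~[]p2, 0   [~->-rule on 5]
8. ~(~p2 | p3), 0   [[]-rule on 3 via 0R0]
9. p2, 0   [~|-rule on 8]
10. ~p3, 0   [~|-rule on 8]
11. ~p1 -> p2, 0   [[]-rule on 4 via 0R0]
12. ~p1, 0   [[]-rule on 6 via 0R0]
13. ~p2, 1   [~[]-rule on 7: fresh world 1, 0R1]
14. ~(~p2 | p3), 1   [[]-rule on 3 via 0R1]
15. p2, 1   [~|-rule on 14]
16. ~p3, 1   [~|-rule on 14]
Accessibility: 0R0, 0R1, 1R1
Branch closes: p2 and ~p2 both at 1.
Every branch closes; the branch above is one of them.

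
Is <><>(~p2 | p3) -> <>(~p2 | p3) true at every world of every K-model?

Invalid (countermodel exists)

Tableau for the negation ~(<><>(~p2 | p3) -> <>(~p2 | p3)):
1. ~(<><>(~p2 | p3) -> <>(~p2 | p3)), w0
2. <><>(~p2 | p3), w0
3. ~<>(~p2 | p3), w0
4. <>(~p2 | p3), w1
5. ~(~p2 | p3), w1
6. p2, w1
7. ~p3, w1
8. ~p2 | p3, w2
9. p3, w2
Accessibility: w0Rw1, w1Rw2
The negation has an open branch (countermodel exists).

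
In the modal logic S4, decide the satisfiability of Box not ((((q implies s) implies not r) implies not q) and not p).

Satisfiable (open branch found)

1. Box not ((((q implies s) implies not r) implies not q) and not p), w0
2. not ((((q implies s) implies not r) implies not q) and not p), w0
3. p, w0
Accessibility: w0Rw0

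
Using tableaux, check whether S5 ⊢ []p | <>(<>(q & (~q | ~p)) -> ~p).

Yes, valid

Tableau for the negation ~([]p | <>(<>(q & (~q | ~p)) -> ~p)):
1. ~([]p | <>(<>(q & (~q | ~p)) -> ~p)), w0
2. ~[]p, w0
3. ~<>(<>(q & (~q | ~p)) -> ~p), w0
4. ~(<>(q & (~q | ~p)) -> ~p), w0
5. <>(q & (~q | ~p)), w0
6. p, w0
7. ~p, w1
8. ~(<>(q & (~q | ~p)) -> ~p), w1
9. <>(q & (~q | ~p)), w1
10. p, w1
Accessibility: w0Rw0, w0Rw1, w1Rw0, w1Rw1
Branch closes: p and ~p both at w1.
Every branch of the negation's tableau closes; the branch above is one of them.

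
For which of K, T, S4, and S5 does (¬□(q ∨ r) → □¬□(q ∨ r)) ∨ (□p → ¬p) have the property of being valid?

S5-tableau for the negation ¬((¬□(q ∨ r) → □¬□(q ∨ r)) ∨ (□p → ¬p)):
1. ¬((¬□(q ∨ r) → □¬□(q ∨ r)) ∨ (□p → ¬p)), u
2. ¬(¬□(q ∨ r) → □¬□(q ∨ r)), u   [¬∨-rule on 1]
3. ¬(□p → ¬p), u   [¬∨-rule on 1]
4. ¬□(q ∨ r), u   [¬→-rule on 2]
5. ¬□¬□(q ∨ r), u   [¬→-rule on 2]
6. □p, u   [¬→-rule on 3]
7. p, u   [¬→-rule on 3]
8. ¬(q ∨ r), v   [¬□-rule on 4: fresh world v, uRv]
9. ¬q, v   [¬∨-rule on 8]
10. ¬r, v   [¬∨-rule on 8]
11. p, v   [□-rule on 6 via uRv]
12. □(q ∨ r), w   [¬□-rule on 5: fresh world w, uRw]
13. p, w   [□-rule on 6 via uRw]
14. q ∨ r, u   [□-rule on 12 via wRu]
15. q ∨ r, v   [□-rule on 12 via wRv]
16. q ∨ r, w   [□-rule on 12 via wRw]
17. r, u   [∨-rule on 14 (branches; this branch)]
18. r, v   [∨-rule on 15 (branches; this branch)]
Accessibility: uRu, uRv, uRw, vRu, vRv, vRw, wRu, wRv, wRw
Branch closes: r and ¬r both at v.
Every branch closes (one shown): valid in S5.
S4-tableau for the negation ¬((¬□(q ∨ r) → □¬□(q ∨ r)) ∨ (□p → ¬p)):
1. ¬((¬□(q ∨ r) → □¬□(q ∨ r)) ∨ (□p → ¬p)), u
2. ¬(¬□(q ∨ r) → □¬□(q ∨ r)), u   [¬∨-rule on 1]
3. ¬(□p → ¬p), u   [¬∨-rule on 1]
4. ¬□(q ∨ r), u   [¬→-rule on 2]
5. ¬□¬□(q ∨ r), u   [¬→-rule on 2]
6. □p, u   [¬→-rule on 3]
7. p, u   [¬→-rule on 3]
8. ¬(q ∨ r), v   [¬□-rule on 4: fresh world v, uRv]
9. ¬q, v   [¬∨-rule on 8]
10. ¬r, v   [¬∨-rule on 8]
11. p, v   [□-rule on 6 via uRv]
12. □(q ∨ r), w   [¬□-rule on 5: fresh world w, uRw]
13. p, w   [□-rule on 6 via uRw]
14. q ∨ r, w   [□-rule on 12 via wRw]
15. r, w   [∨-rule on 14 (branches; this branch)]
Accessibility: uRu, uRv, uRw, vRv, wRw
Complete open branch: countermodel on an S4-frame, so not valid in S4, nor in K, T (the same frame is also a K-frame and a T-frame).

S5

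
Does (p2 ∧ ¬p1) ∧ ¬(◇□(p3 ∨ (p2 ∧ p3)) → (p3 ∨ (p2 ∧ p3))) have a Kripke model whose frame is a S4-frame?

1. (p2 ∧ ¬p1) ∧ ¬(◇□(p3 ∨ (p2 ∧ p3)) → (p3 ∨ (p2 ∧ p3))), w0
2. p2 ∧ ¬p1, w0   [∧-rule on 1]
3. ¬(◇□(p3 ∨ (p2 ∧ p3)) → (p3 ∨ (p2 ∧ p3))), w0   [∧-rule on 1]
4. p2, w0   [∧-rule on 2]
5. ¬p1, w0   [∧-rule on 2]
6. ◇□(p3 ∨ (p2 ∧ p3)), w0   [¬→-rule on 3]
7. ¬(p3 ∨ (p2 ∧ p3)), w0   [¬→-rule on 3]
8. ¬p3, w0   [¬∨-rule on 7]
9. ¬(p2 ∧ p3), w0   [¬∨-rule on 7]
10. □(p3 ∨ (p2 ∧ p3)), w1   [◇-rule on 6: fresh world w1, w0Rw1]
11. p3 ∨ (p2 ∧ p3), w1   [□-rule on 10 via w1Rw1]
12. p2 ∧ p3, w1   [∨-rule on 11 (branches; this branch)]
13. p2, w1   [∧-rule on 12]
14. p3, w1   [∧-rule on 12]
Accessibility: w0Rw0, w0Rw1, w1Rw1

Satisfiable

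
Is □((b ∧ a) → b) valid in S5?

Tableau for the negation ¬□((b ∧ a) → b):
1. ¬□((b ∧ a) → b), u
2. ¬((b ∧ a) → b), v   [¬□-rule on 1: fresh world v, uRv]
3. b ∧ a, v   [¬→-rule on 2]
4. ¬b, v   [¬→-rule on 2]
5. b, v   [∧-rule on 3]
6. a, v   [∧-rule on 3]
Accessibility: uRu, uRv, vRu, vRv
Branch closes: b and ¬b both at v.
All branches of the negation close; one closing branch shown above.

Valid in S5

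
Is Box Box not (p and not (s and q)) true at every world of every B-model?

Tableau for the negation not Box Box not (p and not (s and q)):
1. not Box Box not (p and not (s and q)), 0
2. not Box not (p and not (s and q)), 1   [neg-Box-rule on 1: fresh world 1, 0R1]
3. p and not (s and q), 2   [neg-Box-rule on 2: fresh world 2, 1R2]
4. p, 2   [and-rule on 3]
5. not (s and q), 2   [and-rule on 3]
6. not q, 2   [neg-and-rule on 5 (branches; this branch)]
Accessibility: 0R0, 0R1, 1R0, 1R1, 1R2, 2R1, 2R2
The negation has an open branch (countermodel exists).

No, not valid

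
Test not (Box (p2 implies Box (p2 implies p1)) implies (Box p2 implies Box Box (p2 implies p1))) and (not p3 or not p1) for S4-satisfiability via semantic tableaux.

1. not (Box (p2 implies Box (p2 implies p1)) implies (Box p2 implies Box Box (p2 implies p1))) and (not p3 or not p1), 0
2. not (Box (p2 implies Box (p2 implies p1)) implies (Box p2 implies Box Box (p2 implies p1))), 0
3. not p3 or not p1, 0
4. Box (p2 implies Box (p2 implies p1)), 0
5. not (Box p2 implies Box Box (p2 implies p1)), 0
6. Box p2, 0
7. not Box Box (p2 implies p1), 0
8. p2 implies Box (p2 implies p1), 0
9. p2, 0
10. not p3, 0
11. Box (p2 implies p1), 0
12. p2 implies p1, 0
13. p1, 0
14. not Box (p2 implies p1), 1
15. p2 implies Box (p2 implies p1), 1
16. p2, 1
17. p2 implies p1, 1
18. Box (p2 implies p1), 1
19. p1, 1
20. not (p2 implies p1), 2
21. p2, 2
22. not p1, 2
23. p2 implies Box (p2 implies p1), 2
24. p2 implies p1, 2
25. Box (p2 implies p1), 2
26. p1, 2
Accessibility: 0R0, 0R1, 0R2, 1R1, 1R2, 2R2
Branch closes: p1 and not p1 both at 2.
(One branch shown.) All branches close.

No, unsatisfiable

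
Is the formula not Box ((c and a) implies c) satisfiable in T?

1. not Box ((c and a) implies c), 0
2. not ((c and a) implies c), 1   [neg-Box-rule on 1: fresh world 1, 0R1]
3. c and a, 1   [neg-implies-rule on 2]
4. not c, 1   [neg-implies-rule on 2]
5. c, 1   [and-rule on 3]
6. a, 1   [and-rule on 3]
Accessibility: 0R0, 0R1, 1R1
Branch closes: c and not c both at 1.
All branches of the tableau close; one closing branch shown above.

No, unsatisfiable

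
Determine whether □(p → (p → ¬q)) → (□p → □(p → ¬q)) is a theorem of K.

Tableau for the negation ¬(□(p → (p → ¬q)) → (□p → □(p → ¬q))):
1. ¬(□(p → (p → ¬q)) → (□p → □(p → ¬q))), 0
2. □(p → (p → ¬q)), 0   [¬→-rule on 1]
3. ¬(□p → □(p → ¬q)), 0   [¬→-rule on 1]
4. □p, 0   [¬→-rule on 3]
5. ¬□(p → ¬q), 0   [¬→-rule on 3]
6. ¬(p → ¬q), 1   [¬□-rule on 5: fresh world 1, 0R1]
7. p, 1   [¬→-rule on 6]
8. q, 1   [¬→-rule on 6]
9. p → (p → ¬q), 1   [□-rule on 2 via 0R1]
10. p → ¬q, 1   [→-rule on 9 (branches; this branch)]
11. ¬q, 1   [→-rule on 10 (branches; this branch)]
Accessibility: 0R1
Branch closes: q and ¬q both at 1.
All branches of the negation close; one closing branch shown above.

Valid in K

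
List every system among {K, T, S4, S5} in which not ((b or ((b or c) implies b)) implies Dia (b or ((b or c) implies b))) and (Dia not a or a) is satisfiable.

T-tableau for the formula:
1. not ((b or ((b or c) implies b)) implies Dia (b or ((b or c) implies b))) and (Dia not a or a), w0
2. not ((b or ((b or c) implies b)) implies Dia (b or ((b or c) implies b))), w0
3. Dia not a or a, w0
4. b or ((b or c) implies b), w0
5. not Dia (b or ((b or c) implies b)), w0
6. not (b or ((b or c) implies b)), w0
7. not b, w0
8. not ((b or c) implies b), w0
9. b or c, w0
10. a, w0
11. (b or c) implies b, w0
12. c, w0
13. not (b or c), w0
14. not c, w0
Accessibility: w0Rw0
Branch closes: c and not c both at w0.
Every branch closes (one shown): unsatisfiable in T, hence also in S4, S5 (every S4/S5-frame is a T-frame).
K-tableau for the formula:
1. not ((b or ((b or c) implies b)) implies Dia (b or ((b or c) implies b))) and (Dia not a or a), w0
2. not ((b or ((b or c) implies b)) implies Dia (b or ((b or c) implies b))), w0
3. Dia not a or a, w0
4. b or ((b or c) implies b), w0
5. not Dia (b or ((b or c) implies b)), w0
6. a, w0
7. (b or c) implies b, w0
8. b, w0
Complete open branch: satisfiable in K.

K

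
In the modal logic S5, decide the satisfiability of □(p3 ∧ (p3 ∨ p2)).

1. □(p3 ∧ (p3 ∨ p2)), u
2. p3 ∧ (p3 ∨ p2), u   [□-rule on 1 via uRu]
3. p3, u   [∧-rule on 2]
4. p3 ∨ p2, u   [∧-rule on 2]
5. p2, u   [∨-rule on 4 (branches; this branch)]
Accessibility: uRu

Satisfiable (open branch found)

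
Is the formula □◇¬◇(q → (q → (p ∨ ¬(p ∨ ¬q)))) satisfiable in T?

1. □◇¬◇(q → (q → (p ∨ ¬(p ∨ ¬q)))), 0
2. ◇¬◇(q → (q → (p ∨ ¬(p ∨ ¬q)))), 0
3. ¬◇(q → (q → (p ∨ ¬(p ∨ ¬q)))), 1
4. ◇¬◇(q → (q → (p ∨ ¬(p ∨ ¬q)))), 1
5. ¬(q → (q → (p ∨ ¬(p ∨ ¬q)))), 1
6. q, 1
7. ¬(q → (p ∨ ¬(p ∨ ¬q))), 1
8. ¬(p ∨ ¬(p ∨ ¬q)), 1
9. ¬p, 1
10. p ∨ ¬q, 1
11. ¬q, 1
Accessibility: 0R0, 0R1, 1R1
Branch closes: q and ¬q both at 1.
Every branch closes; the branch above is one of them.

Unsatisfiable (every branch closes)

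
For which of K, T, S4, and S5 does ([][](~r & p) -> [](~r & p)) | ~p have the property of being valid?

K-tableau for the negation ~(([][](~r & p) -> [](~r & p)) | ~p):
1. ~(([][](~r & p) -> [](~r & p)) | ~p), w0
2. ~([][](~r & p) -> [](~r & p)), w0
3. p, w0
4. [][](~r & p), w0
5. ~[](~r & p), w0
6. ~(~r & p), w1
7. [](~r & p), w1
8. ~p, w1
Accessibility: w0Rw1
Complete open branch: countermodel on a K-frame, so not valid in K.
T-tableau for the negation ~(([][](~r & p) -> [](~r & p)) | ~p):
1. ~(([][](~r & p) -> [](~r & p)) | ~p), w0
2. ~([][](~r & p) -> [](~r & p)), w0
3. p, w0
4. [][](~r & p), w0
5. ~[](~r & p), w0
6. [](~r & p), w0
7. ~r & p, w0
8. ~r, w0
9. ~(~r & p), w1
10. [](~r & p), w1
11. ~r & p, w1
12. ~r, w1
13. p, w1
14. ~p, w1
Accessibility: w0Rw0, w0Rw1, w1Rw1
Branch closes: p and ~p both at w1.
Every branch closes (one shown): valid in T, hence also in S4, S5 (every theorem of T is a theorem of S4 and S5).

T, S4, S5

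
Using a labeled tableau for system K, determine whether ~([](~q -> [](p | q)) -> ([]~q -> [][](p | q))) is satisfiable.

1. ~([](~q -> [](p | q)) -> ([]~q -> [][](p | q))), u
2. [](~q -> [](p | q)), u
3. ~([]~q -> [][](p | q)), u
4. []~q, u
5. ~[][](p | q), u
6. ~[](p | q), v
7. ~q -> [](p | q), v
8. ~q, v
9. [](p | q), v
10. ~(p | q), w
11. ~p, w
12. ~q, w
13. p | q, w
14. q, w
Accessibility: uRv, vRw
Branch closes: q and ~q both at w.
Every branch closes; the branch above is one of them.

No, unsatisfiable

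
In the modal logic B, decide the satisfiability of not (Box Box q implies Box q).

1. not (Box Box q implies Box q), 0
2. Box Box q, 0   [neg-implies-rule on 1]
3. not Box q, 0   [neg-implies-rule on 1]
4. Box q, 0   [Box-rule on 2 via 0R0]
5. q, 0   [Box-rule on 4 via 0R0]
6. not q, 1   [neg-Box-rule on 3: fresh world 1, 0R1]
7. Box q, 1   [Box-rule on 2 via 0R1]
8. q, 1   [Box-rule on 4 via 0R1]
Accessibility: 0R0, 0R1, 1R0, 1R1
Branch closes: q and not q both at 1.
All branches of the tableau close; one closing branch shown above.

Unsatisfiable (every branch closes)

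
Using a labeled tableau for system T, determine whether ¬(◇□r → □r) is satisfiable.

1. ¬(◇□r → □r), 0
2. ◇□r, 0
3. ¬□r, 0
4. □r, 1
5. r, 1
6. ¬r, 2
Accessibility: 0R0, 0R1, 0R2, 1R1, 2R2

Yes, satisfiable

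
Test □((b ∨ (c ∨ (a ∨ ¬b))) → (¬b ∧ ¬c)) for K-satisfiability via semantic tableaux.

Satisfiable (open branch found)

1. □((b ∨ (c ∨ (a ∨ ¬b))) → (¬b ∧ ¬c)), w0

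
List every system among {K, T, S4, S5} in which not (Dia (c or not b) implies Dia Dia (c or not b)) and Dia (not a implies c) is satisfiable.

T-tableau for the formula:
1. not (Dia (c or not b) implies Dia Dia (c or not b)) and Dia (not a implies c), w0
2. not (Dia (c or not b) implies Dia Dia (c or not b)), w0
3. Dia (not a implies c), w0
4. Dia (c or not b), w0
5. not Dia Dia (c or not b), w0
6. not Dia (c or not b), w0
7. not (c or not b), w0
8. not c, w0
9. b, w0
10. not a implies c, w1
11. not Dia (c or not b), w1
12. not (c or not b), w1
13. not c, w1
14. b, w1
15. a, w1
16. c or not b, w2
17. not Dia (c or not b), w2
18. not (c or not b), w2
19. not c, w2
20. b, w2
21. not b, w2
Accessibility: w0Rw0, w0Rw1, w0Rw2, w1Rw1, w2Rw2
Branch closes: b and not b both at w2.
Every branch closes (one shown): unsatisfiable in T, hence also in S4, S5 (every S4/S5-frame is a T-frame).
K-tableau for the formula:
1. not (Dia (c or not b) implies Dia Dia (c or not b)) and Dia (not a implies c), w0
2. not (Dia (c or not b) implies Dia Dia (c or not b)), w0
3. Dia (not a implies c), w0
4. Dia (c or not b), w0
5. not Dia Dia (c or not b), w0
6. not a implies c, w1
7. not Dia (c or not b), w1
8. c, w1
9. c or not b, w2
10. not Dia (c or not b), w2
11. not b, w2
Accessibility: w0Rw1, w0Rw2
Complete open branch: satisfiable in K.

K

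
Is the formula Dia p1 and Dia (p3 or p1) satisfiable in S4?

Satisfiable

1. Dia p1 and Dia (p3 or p1), w0
2. Dia p1, w0   [and-rule on 1]
3. Dia (p3 or p1), w0   [and-rule on 1]
4. p1, w1   [Dia-rule on 2: fresh world w1, w0Rw1]
5. p3 or p1, w2   [Dia-rule on 3: fresh world w2, w0Rw2]
6. p1, w2   [or-rule on 5 (branches; this branch)]
Accessibility: w0Rw0, w0Rw1, w0Rw2, w1Rw1, w2Rw2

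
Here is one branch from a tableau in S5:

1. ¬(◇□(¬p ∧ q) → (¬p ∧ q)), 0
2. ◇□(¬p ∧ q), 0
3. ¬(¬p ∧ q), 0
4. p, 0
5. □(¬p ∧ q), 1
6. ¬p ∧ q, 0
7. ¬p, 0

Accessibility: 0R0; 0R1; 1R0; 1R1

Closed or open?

Both p and ¬p appear at 0.

Closed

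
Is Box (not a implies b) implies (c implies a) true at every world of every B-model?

Tableau for the negation not (Box (not a implies b) implies (c implies a)):
1. not (Box (not a implies b) implies (c implies a)), w0
2. Box (not a implies b), w0
3. not (c implies a), w0
4. c, w0
5. not a, w0
6. not a implies b, w0
7. b, w0
Accessibility: w0Rw0
The negation has an open branch (countermodel exists).

Not valid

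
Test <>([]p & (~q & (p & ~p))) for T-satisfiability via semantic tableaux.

No, unsatisfiable

1. <>([]p & (~q & (p & ~p))), u
2. []p & (~q & (p & ~p)), v   [<>-rule on 1: fresh world v, uRv]
3. []p, v   [&-rule on 2]
4. ~q & (p & ~p), v   [&-rule on 2]
5. ~q, v   [&-rule on 4]
6. p & ~p, v   [&-rule on 4]
7. p, v   [&-rule on 6]
8. ~p, v   [&-rule on 6]
Accessibility: uRu, uRv, vRv
Branch closes: p and ~p both at v.
(One branch shown.) All branches close.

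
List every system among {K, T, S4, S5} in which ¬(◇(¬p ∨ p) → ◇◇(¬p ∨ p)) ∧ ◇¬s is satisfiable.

K

T-tableau for the formula:
1. ¬(◇(¬p ∨ p) → ◇◇(¬p ∨ p)) ∧ ◇¬s, u
2. ¬(◇(¬p ∨ p) → ◇◇(¬p ∨ p)), u
3. ◇¬s, u
4. ◇(¬p ∨ p), u
5. ¬◇◇(¬p ∨ p), u
6. ¬◇(¬p ∨ p), u
7. ¬(¬p ∨ p), u
8. p, u
9. ¬p, u
Accessibility: uRu
Branch closes: p and ¬p both at u.
Every branch closes (one shown): unsatisfiable in T, hence also in S4, S5 (every S4/S5-frame is a T-frame).
K-tableau for the formula:
1. ¬(◇(¬p ∨ p) → ◇◇(¬p ∨ p)) ∧ ◇¬s, u
2. ¬(◇(¬p ∨ p) → ◇◇(¬p ∨ p)), u
3. ◇¬s, u
4. ◇(¬p ∨ p), u
5. ¬◇◇(¬p ∨ p), u
6. ¬s, v
7. ¬◇(¬p ∨ p), v
8. ¬p ∨ p, w
9. ¬◇(¬p ∨ p), w
10. p, w
Accessibility: uRv, uRw
Complete open branch: satisfiable in K.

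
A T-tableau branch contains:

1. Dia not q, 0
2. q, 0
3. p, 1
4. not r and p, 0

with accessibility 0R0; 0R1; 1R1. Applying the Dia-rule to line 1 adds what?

a fresh world 2 with 0R2, and not q at 2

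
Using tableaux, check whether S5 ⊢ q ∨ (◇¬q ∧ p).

Tableau for the negation ¬(q ∨ (◇¬q ∧ p)):
1. ¬(q ∨ (◇¬q ∧ p)), 0
2. ¬q, 0
3. ¬(◇¬q ∧ p), 0
4. ¬p, 0
Accessibility: 0R0
The negation has an open branch (countermodel exists).

Not valid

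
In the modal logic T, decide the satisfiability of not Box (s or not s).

1. not Box (s or not s), u
2. not (s or not s), v
3. not s, v
4. s, v
Accessibility: uRu, uRv, vRv
Branch closes: s and not s both at v.
(One branch shown.) All branches close.

Unsatisfiable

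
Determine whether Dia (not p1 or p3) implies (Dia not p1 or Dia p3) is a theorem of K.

Tableau for the negation not (Dia (not p1 or p3) implies (Dia not p1 or Dia p3)):
1. not (Dia (not p1 or p3) implies (Dia not p1 or Dia p3)), 0
2. Dia (not p1 or p3), 0
3. not (Dia not p1 or Dia p3), 0
4. not Dia not p1, 0
5. not Dia p3, 0
6. not p1 or p3, 1
7. p1, 1
8. not p3, 1
9. p3, 1
Accessibility: 0R1
Branch closes: p3 and not p3 both at 1.
All branches of the negation close; one closing branch shown above.

Yes, valid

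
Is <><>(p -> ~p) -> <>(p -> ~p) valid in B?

Invalid (countermodel exists)

Tableau for the negation ~(<><>(p -> ~p) -> <>(p -> ~p)):
1. ~(<><>(p -> ~p) -> <>(p -> ~p)), 0
2. <><>(p -> ~p), 0
3. ~<>(p -> ~p), 0
4. ~(p -> ~p), 0
5. p, 0
6. <>(p -> ~p), 1
7. ~(p -> ~p), 1
8. p, 1
9. p -> ~p, 2
10. ~p, 2
Accessibility: 0R0, 0R1, 1R0, 1R1, 1R2, 2R1, 2R2
The negation has an open branch (countermodel exists).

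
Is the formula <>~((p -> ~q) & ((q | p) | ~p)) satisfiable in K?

1. <>~((p -> ~q) & ((q | p) | ~p)), u
2. ~((p -> ~q) & ((q | p) | ~p)), v
3. ~(p -> ~q), v
4. p, v
5. q, v
Accessibility: uRv

Yes, satisfiable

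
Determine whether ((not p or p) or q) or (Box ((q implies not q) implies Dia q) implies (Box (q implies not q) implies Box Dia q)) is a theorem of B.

Tableau for the negation not (((not p or p) or q) or (Box ((q implies not q) implies Dia q) implies (Box (q implies not q) implies Box Dia q))):
1. not (((not p or p) or q) or (Box ((q implies not q) implies Dia q) implies (Box (q implies not q) implies Box Dia q))), u
2. not ((not p or p) or q), u
3. not (Box ((q implies not q) implies Dia q) implies (Box (q implies not q) implies Box Dia q)), u
4. not (not p or p), u
5. not q, u
6. Box ((q implies not q) implies Dia q), u
7. not (Box (q implies not q) implies Box Dia q), u
8. p, u
9. not p, u
Accessibility: uRu
Branch closes: p and not p both at u.
Every branch of the negation's tableau closes; the branch above is one of them.

Yes, valid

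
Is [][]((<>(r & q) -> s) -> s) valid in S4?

Not valid

Tableau for the negation ~[][]((<>(r & q) -> s) -> s):
1. ~[][]((<>(r & q) -> s) -> s), 0
2. ~[]((<>(r & q) -> s) -> s), 1   [~[]-rule on 1: fresh world 1, 0R1]
3. ~((<>(r & q) -> s) -> s), 2   [~[]-rule on 2: fresh world 2, 1R2]
4. <>(r & q) -> s, 2   [~->-rule on 3]
5. ~s, 2   [~->-rule on 3]
6. ~<>(r & q), 2   [->-rule on 4 (branches; this branch)]
7. ~(r & q), 2   [~<>-rule on 6 via 2R2]
8. ~q, 2   [~&-rule on 7 (branches; this branch)]
Accessibility: 0R0, 0R1, 0R2, 1R1, 1R2, 2R2
The negation has an open branch (countermodel exists).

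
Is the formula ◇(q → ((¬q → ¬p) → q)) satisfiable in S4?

Satisfiable (open branch found)

1. ◇(q → ((¬q → ¬p) → q)), u
2. q → ((¬q → ¬p) → q), v   [◇-rule on 1: fresh world v, uRv]
3. (¬q → ¬p) → q, v   [→-rule on 2 (branches; this branch)]
4. q, v   [→-rule on 3 (branches; this branch)]
Accessibility: uRu, uRv, vRv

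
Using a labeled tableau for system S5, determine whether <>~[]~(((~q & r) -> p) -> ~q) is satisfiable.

1. <>~[]~(((~q & r) -> p) -> ~q), u
2. ~[]~(((~q & r) -> p) -> ~q), v   [<>-rule on 1: fresh world v, uRv]
3. ((~q & r) -> p) -> ~q, w   [~[]-rule on 2: fresh world w, vRw]
4. ~q, w   [->-rule on 3 (branches; this branch)]
Accessibility: uRu, uRv, uRw, vRu, vRv, vRw, wRu, wRv, wRw

Yes, satisfiable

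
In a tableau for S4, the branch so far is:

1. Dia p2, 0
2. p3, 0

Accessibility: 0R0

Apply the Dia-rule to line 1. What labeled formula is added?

a fresh world 1 with 0R1, and p2 at 1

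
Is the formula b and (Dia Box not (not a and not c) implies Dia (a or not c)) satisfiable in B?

1. b and (Dia Box not (not a and not c) implies Dia (a or not c)), 0
2. b, 0
3. Dia Box not (not a and not c) implies Dia (a or not c), 0
4. Dia (a or not c), 0
5. a or not c, 1
6. not c, 1
Accessibility: 0R0, 0R1, 1R0, 1R1

Satisfiable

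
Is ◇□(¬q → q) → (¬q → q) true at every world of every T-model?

Tableau for the negation ¬(◇□(¬q → q) → (¬q → q)):
1. ¬(◇□(¬q → q) → (¬q → q)), u
2. ◇□(¬q → q), u   [¬→-rule on 1]
3. ¬(¬q → q), u   [¬→-rule on 1]
4. ¬q, u   [¬→-rule on 3]
5. □(¬q → q), v   [◇-rule on 2: fresh world v, uRv]
6. ¬q → q, v   [□-rule on 5 via vRv]
7. q, v   [→-rule on 6 (branches; this branch)]
Accessibility: uRu, uRv, vRv
The negation has an open branch (countermodel exists).

No, not valid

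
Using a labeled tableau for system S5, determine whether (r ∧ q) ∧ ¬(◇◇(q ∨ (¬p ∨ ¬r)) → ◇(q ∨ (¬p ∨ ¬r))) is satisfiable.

1. (r ∧ q) ∧ ¬(◇◇(q ∨ (¬p ∨ ¬r)) → ◇(q ∨ (¬p ∨ ¬r))), 0
2. r ∧ q, 0   [∧-rule on 1]
3. ¬(◇◇(q ∨ (¬p ∨ ¬r)) → ◇(q ∨ (¬p ∨ ¬r))), 0   [∧-rule on 1]
4. r, 0   [∧-rule on 2]
5. q, 0   [∧-rule on 2]
6. ◇◇(q ∨ (¬p ∨ ¬r)), 0   [¬→-rule on 3]
7. ¬◇(q ∨ (¬p ∨ ¬r)), 0   [¬→-rule on 3]
8. ¬(q ∨ (¬p ∨ ¬r)), 0   [¬◇-rule on 7 via 0R0]
9. ¬q, 0   [¬∨-rule on 8]
10. ¬(¬p ∨ ¬r), 0   [¬∨-rule on 8]
Accessibility: 0R0
Branch closes: q and ¬q both at 0.
Every branch closes; the branch above is one of them.

No, unsatisfiable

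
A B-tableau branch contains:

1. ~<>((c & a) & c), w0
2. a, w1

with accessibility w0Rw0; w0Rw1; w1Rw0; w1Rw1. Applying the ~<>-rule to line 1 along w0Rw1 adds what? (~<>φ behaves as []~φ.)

~<>φ behaves as []~φ: propagate the negated body to each accessible world.

~((c & a) & c), w1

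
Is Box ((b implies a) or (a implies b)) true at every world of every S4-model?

Tableau for the negation not Box ((b implies a) or (a implies b)):
1. not Box ((b implies a) or (a implies b)), u
2. not ((b implies a) or (a implies b)), v
3. not (b implies a), v
4. not (a implies b), v
5. b, v
6. not a, v
7. a, v
8. not b, v
Accessibility: uRu, uRv, vRv
Branch closes: a and not a both at v.
All branches of the negation close; one closing branch shown above.

Yes, valid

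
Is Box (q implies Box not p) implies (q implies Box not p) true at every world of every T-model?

Tableau for the negation not (Box (q implies Box not p) implies (q implies Box not p)):
1. not (Box (q implies Box not p) implies (q implies Box not p)), 0
2. Box (q implies Box not p), 0
3. not (q implies Box not p), 0
4. q, 0
5. not Box not p, 0
6. q implies Box not p, 0
7. Box not p, 0
8. not p, 0
9. p, 1
10. q implies Box not p, 1
11. not p, 1
Accessibility: 0R0, 0R1, 1R1
Branch closes: p and not p both at 1.
Every branch of the negation's tableau closes; the branch above is one of them.

Valid in T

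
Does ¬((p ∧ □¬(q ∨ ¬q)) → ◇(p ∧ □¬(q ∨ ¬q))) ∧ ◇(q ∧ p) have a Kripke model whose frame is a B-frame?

1. ¬((p ∧ □¬(q ∨ ¬q)) → ◇(p ∧ □¬(q ∨ ¬q))) ∧ ◇(q ∧ p), u
2. ¬((p ∧ □¬(q ∨ ¬q)) → ◇(p ∧ □¬(q ∨ ¬q))), u   [∧-rule on 1]
3. ◇(q ∧ p), u   [∧-rule on 1]
4. p ∧ □¬(q ∨ ¬q), u   [¬→-rule on 2]
5. ¬◇(p ∧ □¬(q ∨ ¬q)), u   [¬→-rule on 2]
6. p, u   [∧-rule on 4]
7. □¬(q ∨ ¬q), u   [∧-rule on 4]
8. ¬(p ∧ □¬(q ∨ ¬q)), u   [¬◇-rule on 5 via uRu]
9. ¬(q ∨ ¬q), u   [□-rule on 7 via uRu]
10. ¬q, u   [¬∨-rule on 9]
11. q, u   [¬∨-rule on 9]
Accessibility: uRu
Branch closes: q and ¬q both at u.
All branches of the tableau close; one closing branch shown above.

No, unsatisfiable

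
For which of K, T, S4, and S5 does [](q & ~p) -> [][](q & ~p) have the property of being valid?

S4, S5

T-tableau for the negation ~([](q & ~p) -> [][](q & ~p)):
1. ~([](q & ~p) -> [][](q & ~p)), w0
2. [](q & ~p), w0
3. ~[][](q & ~p), w0
4. q & ~p, w0
5. q, w0
6. ~p, w0
7. ~[](q & ~p), w1
8. q & ~p, w1
9. q, w1
10. ~p, w1
11. ~(q & ~p), w2
12. p, w2
Accessibility: w0Rw0, w0Rw1, w1Rw1, w1Rw2, w2Rw2
Complete open branch: countermodel on a T-frame, so not valid in T, nor in K (the same frame is also a K-frame).
S4-tableau for the negation ~([](q & ~p) -> [][](q & ~p)):
1. ~([](q & ~p) -> [][](q & ~p)), w0
2. [](q & ~p), w0
3. ~[][](q & ~p), w0
4. q & ~p, w0
5. q, w0
6. ~p, w0
7. ~[](q & ~p), w1
8. q & ~p, w1
9. q, w1
10. ~p, w1
11. ~(q & ~p), w2
12. q & ~p, w2
13. q, w2
14. ~p, w2
15. p, w2
Accessibility: w0Rw0, w0Rw1, w0Rw2, w1Rw1, w1Rw2, w2Rw2
Branch closes: p and ~p both at w2.
Every branch closes (one shown): valid in S4, hence also in S5 (every theorem of S4 is a theorem of S5).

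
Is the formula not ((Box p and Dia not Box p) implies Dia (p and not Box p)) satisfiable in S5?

1. not ((Box p and Dia not Box p) implies Dia (p and not Box p)), 0
2. Box p and Dia not Box p, 0
3. not Dia (p and not Box p), 0
4. Box p, 0
5. Dia not Box p, 0
6. not (p and not Box p), 0
7. p, 0
8. not Box p, 1
9. not (p and not Box p), 1
10. p, 1
11. Box p, 1
12. not p, 2
13. not (p and not Box p), 2
14. p, 2
Accessibility: 0R0, 0R1, 0R2, 1R0, 1R1, 1R2, 2R0, 2R1, 2R2
Branch closes: p and not p both at 2.
(One branch shown.) All branches close.

No, unsatisfiable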